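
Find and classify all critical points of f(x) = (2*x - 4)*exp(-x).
f'(x) = 2*(3 - x)*exp(-x)

Solve f'(x) = 0:
  f'(x) = (6 - 2*x)·exp(-x) and exp(-x) > 0 for every x, so f'(x) = 0 ⇔ 6 - 2*x = 0.
  Factor: 6 - 2*x = -2*(x - 3) = 0.
  ⇒ x = 3

f''(x) = 2*(x - 4)*exp(-x)
Second-derivative test at each critical point:
  f''(3) = -0.0996 < 0 → local maximum

Critical points: x = 3 (local maximum)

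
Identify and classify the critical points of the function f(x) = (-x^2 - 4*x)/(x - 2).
f'(x) = (-x^2 + 4*x + 8)/(x^2 - 4*x + 4)

Solve f'(x) = 0:
  f'(x) = -(x^2 - 4*x - 8)/(x - 2)^2; the denominator is positive wherever f is defined, so f'(x) = 0 ⇔ -x^2 + 4*x + 8 = 0.
  x^2 - 4*x - 8 = 0 has no rational roots; quadratic formula: x = (4 ± √48)/2.
  ⇒ x = 2 - 2*sqrt(3) ≈ -1.4641, 2 + 2*sqrt(3) ≈ 5.4641

f''(x) = -24/(x^3 - 6*x^2 + 12*x - 8)
Second-derivative test at each critical point:
  f''(-1.4641) = 0.5774 > 0 → local minimum
  f''(5.4641) = -0.5774 < 0 → local maximum

Critical points: x = 2 - 2*sqrt(3) ≈ -1.4641 (local minimum); x = 2 + 2*sqrt(3) ≈ 5.4641 (local maximum)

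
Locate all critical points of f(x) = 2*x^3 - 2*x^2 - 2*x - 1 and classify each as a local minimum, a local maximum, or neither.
f'(x) = 6*x^2 - 4*x - 2

Solve f'(x) = 0:
  Factor: 6*x^2 - 4*x - 2 = 2*(x - 1)*(3*x + 1) = 0.
  ⇒ x = -1/3, 1

f''(x) = 12*x - 4
Second-derivative test at each critical point:
  f''(-1/3) = -8 < 0 → local maximum
  f''(1) = 8 > 0 → local minimum

Critical points: x = -1/3 (local maximum); x = 1 (local minimum)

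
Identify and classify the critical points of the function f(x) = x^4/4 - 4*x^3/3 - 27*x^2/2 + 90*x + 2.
f'(x) = x^3 - 4*x^2 - 27*x + 90

Solve f'(x) = 0:
  Factor: x^3 - 4*x^2 - 27*x + 90 = (x - 6)*(x - 3)*(x + 5) = 0.
  ⇒ x = -5, 3, 6

f''(x) = 3*x^2 - 8*x - 27
Second-derivative test at each critical point:
  f''(-5) = 88 > 0 → local minimum
  f''(3) = -24 < 0 → local maximum
  f''(6) = 33 > 0 → local minimum

Critical points: x = -5 (local minimum); x = 3 (local maximum); x = 6 (local minimum)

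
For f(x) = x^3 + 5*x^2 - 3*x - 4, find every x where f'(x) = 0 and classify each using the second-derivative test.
f'(x) = 3*x^2 + 10*x - 3

Solve f'(x) = 0:
  3*x^2 + 10*x - 3 = 0 has no rational roots; quadratic formula: x = (-10 ± √136)/6.
  ⇒ x = -sqrt(34)/3 - 5/3 ≈ -3.6103, -5/3 + sqrt(34)/3 ≈ 0.2770

f''(x) = 6*x + 10
Second-derivative test at each critical point:
  f''(-3.6103) = -11.6619 < 0 → local maximum
  f''(0.2770) = 11.6619 > 0 → local minimum

Critical points: x = -sqrt(34)/3 - 5/3 ≈ -3.6103 (local maximum); x = -5/3 + sqrt(34)/3 ≈ 0.2770 (local minimum)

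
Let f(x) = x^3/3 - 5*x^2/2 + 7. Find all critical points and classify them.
f'(x) = x*(x - 5)

Solve f'(x) = 0:
  Factor: x^2 - 5*x = x*(x - 5) = 0.
  ⇒ x = 0, 5

f''(x) = 2*x - 5
Second-derivative test at each critical point:
  f''(0) = -5 < 0 → local maximum
  f''(5) = 5 > 0 → local minimum

Critical points: x = 0 (local maximum); x = 5 (local minimum)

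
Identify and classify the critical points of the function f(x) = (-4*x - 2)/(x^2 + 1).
f'(x) = 4*(x^2 + x - 1)/(x^4 + 2*x^2 + 1)

Solve f'(x) = 0:
  f'(x) = 4*(x^2 + x - 1)/(x^2 + 1)^2; the denominator is positive wherever f is defined, so f'(x) = 0 ⇔ 4*x^2 + 4*x - 4 = 0.
  Factor: 4*x^2 + 4*x - 4 = 4*(x^2 + x - 1); x^2 + x - 1 = 0 has no rational roots; quadratic formula: x = (-1 ± √5)/2.
  ⇒ x = -sqrt(5)/2 - 1/2 ≈ -1.6180, -1/2 + sqrt(5)/2 ≈ 0.6180

f''(x) = 4*(-4*x^2*(2*x + 1) + (6*x + 1)*(x^2 + 1))/(x^2 + 1)^3
Second-derivative test at each critical point:
  f''(-1.6180) = -0.6833 < 0 → local maximum
  f''(0.6180) = 4.6833 > 0 → local minimum

Critical points: x = -sqrt(5)/2 - 1/2 ≈ -1.6180 (local maximum); x = -1/2 + sqrt(5)/2 ≈ 0.6180 (local minimum)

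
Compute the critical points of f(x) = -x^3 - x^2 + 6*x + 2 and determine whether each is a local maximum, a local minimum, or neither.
f'(x) = -3*x^2 - 2*x + 6

Solve f'(x) = 0:
  3*x^2 + 2*x - 6 = 0 has no rational roots; quadratic formula: x = (-2 ± √76)/6.
  ⇒ x = -sqrt(19)/3 - 1/3 ≈ -1.7863, -1/3 + sqrt(19)/3 ≈ 1.1196

f''(x) = -6*x - 2
Second-derivative test at each critical point:
  f''(-1.7863) = 8.7178 > 0 → local minimum
  f''(1.1196) = -8.7178 < 0 → local maximum

Critical points: x = -sqrt(19)/3 - 1/3 ≈ -1.7863 (local minimum); x = -1/3 + sqrt(19)/3 ≈ 1.1196 (local maximum)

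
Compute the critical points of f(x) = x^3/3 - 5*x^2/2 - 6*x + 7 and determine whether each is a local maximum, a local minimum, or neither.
f'(x) = x^2 - 5*x - 6

Solve f'(x) = 0:
  Factor: x^2 - 5*x - 6 = (x - 6)*(x + 1) = 0.
  ⇒ x = -1, 6

f''(x) = 2*x - 5
Second-derivative test at each critical point:
  f''(-1) = -7 < 0 → local maximum
  f''(6) = 7 > 0 → local minimum

Critical points: x = -1 (local maximum); x = 6 (local minimum)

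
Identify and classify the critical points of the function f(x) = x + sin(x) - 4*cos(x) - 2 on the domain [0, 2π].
f'(x) = 4*sin(x) + cos(x) + 1

Solve f'(x) = 0 on [0, 2π]:
  f'(x) = 0 ⇔ 4*sin(x) + cos(x) = -1. Write the left side as R·cos(x + φ) with R = √(1² + (-4)²) = sqrt(17), cos φ = sqrt(17)/17, sin φ = -4*sqrt(17)/17; then cos(x + φ) = -sqrt(17)/17. Solve for x and keep the solutions lying in [0, 2π].
  ⇒ x = pi ≈ 3.1416, -atan(8/15) + 2*pi ≈ 5.7932

f''(x) = -sin(x) + 4*cos(x)
Second-derivative test at each critical point:
  f''(3.1416) = -4 < 0 → local maximum
  f''(5.7932) = 4 > 0 → local minimum

Critical points: x = pi ≈ 3.1416 (local maximum); x = -atan(8/15) + 2*pi ≈ 5.7932 (local minimum)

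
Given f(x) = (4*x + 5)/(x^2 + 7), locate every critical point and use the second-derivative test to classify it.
f'(x) = 2*(-2*x^2 - 5*x + 14)/(x^4 + 14*x^2 + 49)

Solve f'(x) = 0:
  f'(x) = -2*(2*x^2 + 5*x - 14)/(x^2 + 7)^2; the denominator is positive wherever f is defined, so f'(x) = 0 ⇔ -4*x^2 - 10*x + 28 = 0.
  Factor: -4*x^2 - 10*x + 28 = -2*(2*x^2 + 5*x - 14); 2*x^2 + 5*x - 14 = 0 has no rational roots; quadratic formula: x = (-5 ± √137)/4.
  ⇒ x = -sqrt(137)/4 - 5/4 ≈ -4.1762, -5/4 + sqrt(137)/4 ≈ 1.6762

f''(x) = 2*(4*x^2*(4*x + 5) - (12*x + 5)*(x^2 + 7))/(x^2 + 7)^3
Second-derivative test at each critical point:
  f''(-4.1762) = 0.0392 > 0 → local minimum
  f''(1.6762) = -0.2433 < 0 → local maximum

Critical points: x = -sqrt(137)/4 - 5/4 ≈ -4.1762 (local minimum); x = -5/4 + sqrt(137)/4 ≈ 1.6762 (local maximum)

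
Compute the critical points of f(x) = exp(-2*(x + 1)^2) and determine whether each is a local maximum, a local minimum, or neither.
f'(x) = 4*(-x - 1)*exp(-2*(x + 1)^2)

Solve f'(x) = 0:
  f'(x) = (-4*x - 4)·exp(-2*(x + 1)^2) and exp(-2*(x + 1)^2) > 0 for every x, so f'(x) = 0 ⇔ -4*x - 4 = 0.
  Factor: -4*x - 4 = -4*(x + 1) = 0.
  ⇒ x = -1

f''(x) = 4*(4*(x + 1)^2 - 1)*exp(-2*(x + 1)^2)
Second-derivative test at each critical point:
  f''(-1) = -4 < 0 → local maximum

Critical points: x = -1 (local maximum)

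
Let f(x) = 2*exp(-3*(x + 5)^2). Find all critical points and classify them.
f'(x) = 12*(-x - 5)*exp(-3*(x + 5)^2)

Solve f'(x) = 0:
  f'(x) = (-12*x - 60)·exp(-3*(x + 5)^2) and exp(-3*(x + 5)^2) > 0 for every x, so f'(x) = 0 ⇔ -12*x - 60 = 0.
  Factor: -12*x - 60 = -12*(x + 5) = 0.
  ⇒ x = -5

f''(x) = 12*(6*(x + 5)^2 - 1)*exp(-3*(x + 5)^2)
Second-derivative test at each critical point:
  f''(-5) = -12 < 0 → local maximum

Critical points: x = -5 (local maximum)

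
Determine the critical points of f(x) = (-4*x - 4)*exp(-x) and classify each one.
f'(x) = 4*x*exp(-x)

Solve f'(x) = 0:
  f'(x) = (4*x)·exp(-x) and exp(-x) > 0 for every x, so f'(x) = 0 ⇔ 4*x = 0.
  4*x = 0.
  ⇒ x = 0

f''(x) = 4*(1 - x)*exp(-x)
Second-derivative test at each critical point:
  f''(0) = 4 > 0 → local minimum

Critical points: x = 0 (local minimum)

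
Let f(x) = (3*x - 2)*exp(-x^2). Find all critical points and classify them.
f'(x) = (-2*x*(3*x - 2) + 3)*exp(-x^2)

Solve f'(x) = 0:
  f'(x) = (-6*x^2 + 4*x + 3)·exp(-x^2) and exp(-x^2) > 0 for every x, so f'(x) = 0 ⇔ -6*x^2 + 4*x + 3 = 0.
  6*x^2 - 4*x - 3 = 0 has no rational roots; quadratic formula: x = (4 ± √88)/12.
  ⇒ x = 1/3 - sqrt(22)/6 ≈ -0.4484, 1/3 + sqrt(22)/6 ≈ 1.1151

f''(x) = 2*(2*x^2*(3*x - 2) - 9*x + 2)*exp(-x^2)
Second-derivative test at each critical point:
  f''(-0.4484) = 7.6722 > 0 → local minimum
  f''(1.1151) = -2.7055 < 0 → local maximum

Critical points: x = 1/3 - sqrt(22)/6 ≈ -0.4484 (local minimum); x = 1/3 + sqrt(22)/6 ≈ 1.1151 (local maximum)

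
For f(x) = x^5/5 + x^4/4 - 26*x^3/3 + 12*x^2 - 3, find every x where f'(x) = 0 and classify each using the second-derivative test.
f'(x) = x*(x^3 + x^2 - 26*x + 24)

Solve f'(x) = 0:
  Factor: x^4 + x^3 - 26*x^2 + 24*x = x*(x - 4)*(x - 1)*(x + 6) = 0.
  ⇒ x = -6, 0, 1, 4

f''(x) = 4*x^3 + 3*x^2 - 52*x + 24
Second-derivative test at each critical point:
  f''(-6) = -420 < 0 → local maximum
  f''(0) = 24 > 0 → local minimum
  f''(1) = -21 < 0 → local maximum
  f''(4) = 120 > 0 → local minimum

Critical points: x = -6 (local maximum); x = 0 (local minimum); x = 1 (local maximum); x = 4 (local minimum)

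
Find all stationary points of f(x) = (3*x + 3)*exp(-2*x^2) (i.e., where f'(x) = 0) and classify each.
f'(x) = 3*(-4*x*(x + 1) + 1)*exp(-2*x^2)

Solve f'(x) = 0:
  f'(x) = (-12*x^2 - 12*x + 3)·exp(-2*x^2) and exp(-2*x^2) > 0 for every x, so f'(x) = 0 ⇔ -12*x^2 - 12*x + 3 = 0.
  Factor: -12*x^2 - 12*x + 3 = -3*(4*x^2 + 4*x - 1); 4*x^2 + 4*x - 1 = 0 has no rational roots; quadratic formula: x = (-4 ± √32)/8.
  ⇒ x = -sqrt(2)/2 - 1/2 ≈ -1.2071, -1/2 + sqrt(2)/2 ≈ 0.2071

f''(x) = 12*(4*x^2*(x + 1) - 3*x - 1)*exp(-2*x^2)
Second-derivative test at each critical point:
  f''(-1.2071) = 0.9206 > 0 → local minimum
  f''(0.2071) = -15.5754 < 0 → local maximum

Critical points: x = -sqrt(2)/2 - 1/2 ≈ -1.2071 (local minimum); x = -1/2 + sqrt(2)/2 ≈ 0.2071 (local maximum)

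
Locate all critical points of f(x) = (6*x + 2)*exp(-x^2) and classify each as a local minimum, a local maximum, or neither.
f'(x) = 2*(-2*x*(3*x + 1) + 3)*exp(-x^2)

Solve f'(x) = 0:
  f'(x) = (-12*x^2 - 4*x + 6)·exp(-x^2) and exp(-x^2) > 0 for every x, so f'(x) = 0 ⇔ -12*x^2 - 4*x + 6 = 0.
  Factor: -12*x^2 - 4*x + 6 = -2*(6*x^2 + 2*x - 3); 6*x^2 + 2*x - 3 = 0 has no rational roots; quadratic formula: x = (-2 ± √76)/12.
  ⇒ x = -sqrt(19)/6 - 1/6 ≈ -0.8931, -1/6 + sqrt(19)/6 ≈ 0.5598

f''(x) = 4*(2*x^2*(3*x + 1) - 9*x - 1)*exp(-x^2)
Second-derivative test at each critical point:
  f''(-0.8931) = 7.8522 > 0 → local minimum
  f''(0.5598) = -12.7447 < 0 → local maximum

Critical points: x = -sqrt(19)/6 - 1/6 ≈ -0.8931 (local minimum); x = -1/6 + sqrt(19)/6 ≈ 0.5598 (local maximum)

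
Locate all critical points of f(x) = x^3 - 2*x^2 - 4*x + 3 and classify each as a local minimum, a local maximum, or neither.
f'(x) = 3*x^2 - 4*x - 4

Solve f'(x) = 0:
  Factor: 3*x^2 - 4*x - 4 = (x - 2)*(3*x + 2) = 0.
  ⇒ x = -2/3, 2

f''(x) = 6*x - 4
Second-derivative test at each critical point:
  f''(-2/3) = -8 < 0 → local maximum
  f''(2) = 8 > 0 → local minimum

Critical points: x = -2/3 (local maximum); x = 2 (local minimum)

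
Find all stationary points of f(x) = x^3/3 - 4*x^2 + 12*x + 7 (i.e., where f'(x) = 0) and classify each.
f'(x) = x^2 - 8*x + 12

Solve f'(x) = 0:
  Factor: x^2 - 8*x + 12 = (x - 6)*(x - 2) = 0.
  ⇒ x = 2, 6

f''(x) = 2*x - 8
Second-derivative test at each critical point:
  f''(2) = -4 < 0 → local maximum
  f''(6) = 4 > 0 → local minimum

Critical points: x = 2 (local maximum); x = 6 (local minimum)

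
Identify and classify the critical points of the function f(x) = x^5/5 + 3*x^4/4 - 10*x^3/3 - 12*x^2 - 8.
f'(x) = x*(x^3 + 3*x^2 - 10*x - 24)

Solve f'(x) = 0:
  Factor: x^4 + 3*x^3 - 10*x^2 - 24*x = x*(x - 3)*(x + 2)*(x + 4) = 0.
  ⇒ x = -4, -2, 0, 3

f''(x) = 4*x^3 + 9*x^2 - 20*x - 24
Second-derivative test at each critical point:
  f''(-4) = -56 < 0 → local maximum
  f''(-2) = 20 > 0 → local minimum
  f''(0) = -24 < 0 → local maximum
  f''(3) = 105 > 0 → local minimum

Critical points: x = -4 (local maximum); x = -2 (local minimum); x = 0 (local maximum); x = 3 (local minimum)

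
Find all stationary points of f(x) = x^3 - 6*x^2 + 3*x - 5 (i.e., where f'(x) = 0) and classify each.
f'(x) = 3*x^2 - 12*x + 3

Solve f'(x) = 0:
  Factor: 3*x^2 - 12*x + 3 = 3*(x^2 - 4*x + 1); x^2 - 4*x + 1 = 0 has no rational roots; quadratic formula: x = (4 ± √12)/2.
  ⇒ x = 2 - sqrt(3) ≈ 0.2679, sqrt(3) + 2 ≈ 3.7321

f''(x) = 6*x - 12
Second-derivative test at each critical point:
  f''(0.2679) = -10.3923 < 0 → local maximum
  f''(3.7321) = 10.3923 > 0 → local minimum

Critical points: x = 2 - sqrt(3) ≈ 0.2679 (local maximum); x = sqrt(3) + 2 ≈ 3.7321 (local minimum)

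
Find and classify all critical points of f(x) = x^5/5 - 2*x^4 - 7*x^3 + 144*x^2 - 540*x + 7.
f'(x) = x^4 - 8*x^3 - 21*x^2 + 288*x - 540

Solve f'(x) = 0:
  Factor: x^4 - 8*x^3 - 21*x^2 + 288*x - 540 = (x - 6)*(x - 5)*(x - 3)*(x + 6) = 0.
  ⇒ x = -6, 3, 5, 6

f''(x) = 4*x^3 - 24*x^2 - 42*x + 288
Second-derivative test at each critical point:
  f''(-6) = -1188 < 0 → local maximum
  f''(3) = 54 > 0 → local minimum
  f''(5) = -22 < 0 → local maximum
  f''(6) = 36 > 0 → local minimum

Critical points: x = -6 (local maximum); x = 3 (local minimum); x = 5 (local maximum); x = 6 (local minimum)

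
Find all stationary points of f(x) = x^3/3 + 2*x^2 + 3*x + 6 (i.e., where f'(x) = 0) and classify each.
f'(x) = x^2 + 4*x + 3

Solve f'(x) = 0:
  Factor: x^2 + 4*x + 3 = (x + 1)*(x + 3) = 0.
  ⇒ x = -3, -1

f''(x) = 2*x + 4
Second-derivative test at each critical point:
  f''(-3) = -2 < 0 → local maximum
  f''(-1) = 2 > 0 → local minimum

Critical points: x = -3 (local maximum); x = -1 (local minimum)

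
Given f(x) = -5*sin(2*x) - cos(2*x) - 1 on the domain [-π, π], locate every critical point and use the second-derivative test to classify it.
f'(x) = 2*sin(2*x) - 10*cos(2*x)

Solve f'(x) = 0 on [-π, π]:
  f'(x) = 0 ⇔ -5*cos(2*x) = -sin(2*x) ⇔ tan(2*x) = 5, i.e. 2*x = arctan(5) + nπ; keep the solutions lying in [-π, π].
  ⇒ x = -pi + atan(5)/2 ≈ -2.4549, -pi/2 + atan(5)/2 ≈ -0.8841, atan(5)/2 ≈ 0.6867, atan(5)/2 + pi/2 ≈ 2.2575

f''(x) = 20*sin(2*x) + 4*cos(2*x)
Second-derivative test at each critical point:
  f''(-2.4549) = 20.3961 > 0 → local minimum
  f''(-0.8841) = -20.3961 < 0 → local maximum
  f''(0.6867) = 20.3961 > 0 → local minimum
  f''(2.2575) = -20.3961 < 0 → local maximum

Critical points: x = -pi + atan(5)/2 ≈ -2.4549 (local minimum); x = -pi/2 + atan(5)/2 ≈ -0.8841 (local maximum); x = atan(5)/2 ≈ 0.6867 (local minimum); x = atan(5)/2 + pi/2 ≈ 2.2575 (local maximum)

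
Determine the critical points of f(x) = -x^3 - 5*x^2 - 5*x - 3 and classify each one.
f'(x) = -3*x^2 - 10*x - 5

Solve f'(x) = 0:
  3*x^2 + 10*x + 5 = 0 has no rational roots; quadratic formula: x = (-10 ± √40)/6.
  ⇒ x = -5/3 - sqrt(10)/3 ≈ -2.7208, -5/3 + sqrt(10)/3 ≈ -0.6126

f''(x) = -6*x - 10
Second-derivative test at each critical point:
  f''(-2.7208) = 6.3246 > 0 → local minimum
  f''(-0.6126) = -6.3246 < 0 → local maximum

Critical points: x = -5/3 - sqrt(10)/3 ≈ -2.7208 (local minimum); x = -5/3 + sqrt(10)/3 ≈ -0.6126 (local maximum)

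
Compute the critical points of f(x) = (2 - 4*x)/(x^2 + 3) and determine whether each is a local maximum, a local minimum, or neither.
f'(x) = 4*(x^2 - x - 3)/(x^4 + 6*x^2 + 9)

Solve f'(x) = 0:
  f'(x) = 4*(x^2 - x - 3)/(x^2 + 3)^2; the denominator is positive wherever f is defined, so f'(x) = 0 ⇔ 4*x^2 - 4*x - 12 = 0.
  Factor: 4*x^2 - 4*x - 12 = 4*(x^2 - x - 3); x^2 - x - 3 = 0 has no rational roots; quadratic formula: x = (1 ± √13)/2.
  ⇒ x = 1/2 - sqrt(13)/2 ≈ -1.3028, 1/2 + sqrt(13)/2 ≈ 2.3028

f''(x) = 4*(4*x^2*(1 - 2*x) + (6*x - 1)*(x^2 + 3))/(x^2 + 3)^3
Second-derivative test at each critical point:
  f''(-1.3028) = -0.6537 < 0 → local maximum
  f''(2.3028) = 0.2092 > 0 → local minimum

Critical points: x = 1/2 - sqrt(13)/2 ≈ -1.3028 (local maximum); x = 1/2 + sqrt(13)/2 ≈ 2.3028 (local minimum)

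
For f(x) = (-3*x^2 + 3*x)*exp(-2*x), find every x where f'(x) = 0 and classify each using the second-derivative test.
f'(x) = 3*(2*x^2 - 4*x + 1)*exp(-2*x)

Solve f'(x) = 0:
  f'(x) = (6*x^2 - 12*x + 3)·exp(-2*x) and exp(-2*x) > 0 for every x, so f'(x) = 0 ⇔ 6*x^2 - 12*x + 3 = 0.
  Factor: 6*x^2 - 12*x + 3 = 3*(2*x^2 - 4*x + 1); 2*x^2 - 4*x + 1 = 0 has no rational roots; quadratic formula: x = (4 ± √8)/4.
  ⇒ x = 1 - sqrt(2)/2 ≈ 0.2929, sqrt(2)/2 + 1 ≈ 1.7071

f''(x) = 6*(-2*x^2 + 6*x - 3)*exp(-2*x)
Second-derivative test at each critical point:
  f''(0.2929) = -4.7235 < 0 → local maximum
  f''(1.7071) = 0.2792 > 0 → local minimum

Critical points: x = 1 - sqrt(2)/2 ≈ 0.2929 (local maximum); x = sqrt(2)/2 + 1 ≈ 1.7071 (local minimum)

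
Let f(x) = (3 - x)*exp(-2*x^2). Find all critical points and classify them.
f'(x) = (4*x*(x - 3) - 1)*exp(-2*x^2)

Solve f'(x) = 0:
  f'(x) = (4*x^2 - 12*x - 1)·exp(-2*x^2) and exp(-2*x^2) > 0 for every x, so f'(x) = 0 ⇔ 4*x^2 - 12*x - 1 = 0.
  4*x^2 - 12*x - 1 = 0 has no rational roots; quadratic formula: x = (12 ± √160)/8.
  ⇒ x = 3/2 - sqrt(10)/2 ≈ -0.0811, 3/2 + sqrt(10)/2 ≈ 3.0811

f''(x) = 4*(4*x^2*(3 - x) + 3*x - 3)*exp(-2*x^2)
Second-derivative test at each critical point:
  f''(-0.0811) = -12.4837 < 0 → local maximum
  f''(3.0811) = 7.181e-08 > 0 → local minimum

Critical points: x = 3/2 - sqrt(10)/2 ≈ -0.0811 (local maximum); x = 3/2 + sqrt(10)/2 ≈ 3.0811 (local minimum)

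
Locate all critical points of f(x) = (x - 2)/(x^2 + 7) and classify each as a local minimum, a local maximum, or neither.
f'(x) = (x^2 - 2*x*(x - 2) + 7)/(x^2 + 7)^2

Solve f'(x) = 0:
  f'(x) = -(x^2 - 4*x - 7)/(x^2 + 7)^2; the denominator is positive wherever f is defined, so f'(x) = 0 ⇔ -x^2 + 4*x + 7 = 0.
  x^2 - 4*x - 7 = 0 has no rational roots; quadratic formula: x = (4 ± √44)/2.
  ⇒ x = 2 - sqrt(11) ≈ -1.3166, 2 + sqrt(11) ≈ 5.3166

f''(x) = 2*(4*x^2*(x - 2) + (2 - 3*x)*(x^2 + 7))/(x^2 + 7)^3
Second-derivative test at each critical point:
  f''(-1.3166) = 0.0870 > 0 → local minimum
  f''(5.3166) = -0.0053 < 0 → local maximum

Critical points: x = 2 - sqrt(11) ≈ -1.3166 (local minimum); x = 2 + sqrt(11) ≈ 5.3166 (local maximum)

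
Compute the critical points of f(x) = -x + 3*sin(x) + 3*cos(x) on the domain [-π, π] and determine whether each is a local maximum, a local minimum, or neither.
f'(x) = 3*sqrt(2)*cos(x + pi/4) - 1

Solve f'(x) = 0 on [-π, π]:
  f'(x) = 0 ⇔ -3*sin(x) + 3*cos(x) = 1. Write the left side as R·cos(x + φ) with R = √(3² + 3²) = 3*sqrt(2), cos φ = sqrt(2)/2, sin φ = sqrt(2)/2; then cos(x + φ) = sqrt(2)/6. Solve for x and keep the solutions lying in [-π, π].
  ⇒ x = -pi + atan((-sqrt(17) - 1)/(1 - sqrt(17))) ≈ -2.1183, atan((-1 + sqrt(17))/(1 + sqrt(17))) ≈ 0.5475

f''(x) = -3*sqrt(2)*sin(x + pi/4)
Second-derivative test at each critical point:
  f''(-2.1183) = 4.1231 > 0 → local minimum
  f''(0.5475) = -4.1231 < 0 → local maximum

Critical points: x = -pi + atan((-sqrt(17) - 1)/(1 - sqrt(17))) ≈ -2.1183 (local minimum); x = atan((-1 + sqrt(17))/(1 + sqrt(17))) ≈ 0.5475 (local maximum)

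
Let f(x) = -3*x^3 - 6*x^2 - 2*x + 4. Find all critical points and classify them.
f'(x) = -9*x^2 - 12*x - 2

Solve f'(x) = 0:
  9*x^2 + 12*x + 2 = 0 has no rational roots; quadratic formula: x = (-12 ± √72)/18.
  ⇒ x = -2/3 - sqrt(2)/3 ≈ -1.1381, -2/3 + sqrt(2)/3 ≈ -0.1953

f''(x) = -18*x - 12
Second-derivative test at each critical point:
  f''(-1.1381) = 8.4853 > 0 → local minimum
  f''(-0.1953) = -8.4853 < 0 → local maximum

Critical points: x = -2/3 - sqrt(2)/3 ≈ -1.1381 (local minimum); x = -2/3 + sqrt(2)/3 ≈ -0.1953 (local maximum)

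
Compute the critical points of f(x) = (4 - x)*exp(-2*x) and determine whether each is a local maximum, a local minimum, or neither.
f'(x) = (2*x - 9)*exp(-2*x)

Solve f'(x) = 0:
  f'(x) = (2*x - 9)·exp(-2*x) and exp(-2*x) > 0 for every x, so f'(x) = 0 ⇔ 2*x - 9 = 0.
  2*x - 9 = 0.
  ⇒ x = 9/2

f''(x) = 4*(5 - x)*exp(-2*x)
Second-derivative test at each critical point:
  f''(9/2) = 2.468e-04 > 0 → local minimum

Critical points: x = 9/2 (local minimum)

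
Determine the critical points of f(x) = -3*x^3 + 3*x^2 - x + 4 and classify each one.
f'(x) = -9*x^2 + 6*x - 1

Solve f'(x) = 0:
  Factor: -9*x^2 + 6*x - 1 = -(3*x - 1)^2 = 0.
  ⇒ x = 1/3

f''(x) = 6 - 18*x
Second-derivative test at each critical point:
  f''(1/3) = 0, so the second-derivative test is inconclusive; use the first-derivative test: f'(1/12) = -0.5625, f'(7/12) = -0.5625 — f' is negative on both sides (no sign change) → neither a local maximum nor a local minimum

Critical points: x = 1/3 (neither)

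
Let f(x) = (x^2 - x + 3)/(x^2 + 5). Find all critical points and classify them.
f'(x) = (x^2 + 4*x - 5)/(x^4 + 10*x^2 + 25)

Solve f'(x) = 0:
  f'(x) = (x - 1)*(x + 5)/(x^2 + 5)^2; the denominator is positive wherever f is defined, so f'(x) = 0 ⇔ x^2 + 4*x - 5 = 0.
  Factor: x^2 + 4*x - 5 = (x - 1)*(x + 5) = 0.
  ⇒ x = -5, 1

f''(x) = 2*(-x^3 - 6*x^2 + 15*x + 10)/(x^6 + 15*x^4 + 75*x^2 + 125)
Second-derivative test at each critical point:
  f''(-5) = -1/150 < 0 → local maximum
  f''(1) = 1/6 > 0 → local minimum

Critical points: x = -5 (local maximum); x = 1 (local minimum)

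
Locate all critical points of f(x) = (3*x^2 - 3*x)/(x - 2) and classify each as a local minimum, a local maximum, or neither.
f'(x) = 3*(x^2 - 4*x + 2)/(x^2 - 4*x + 4)

Solve f'(x) = 0:
  f'(x) = 3*(x^2 - 4*x + 2)/(x - 2)^2; the denominator is positive wherever f is defined, so f'(x) = 0 ⇔ 3*x^2 - 12*x + 6 = 0.
  Factor: 3*x^2 - 12*x + 6 = 3*(x^2 - 4*x + 2); x^2 - 4*x + 2 = 0 has no rational roots; quadratic formula: x = (4 ± √8)/2.
  ⇒ x = 2 - sqrt(2) ≈ 0.5858, sqrt(2) + 2 ≈ 3.4142

f''(x) = 12/(x^3 - 6*x^2 + 12*x - 8)
Second-derivative test at each critical point:
  f''(0.5858) = -4.2426 < 0 → local maximum
  f''(3.4142) = 4.2426 > 0 → local minimum

Critical points: x = 2 - sqrt(2) ≈ 0.5858 (local maximum); x = sqrt(2) + 2 ≈ 3.4142 (local minimum)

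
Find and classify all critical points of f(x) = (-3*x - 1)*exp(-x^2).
f'(x) = (2*x*(3*x + 1) - 3)*exp(-x^2)

Solve f'(x) = 0:
  f'(x) = (6*x^2 + 2*x - 3)·exp(-x^2) and exp(-x^2) > 0 for every x, so f'(x) = 0 ⇔ 6*x^2 + 2*x - 3 = 0.
  6*x^2 + 2*x - 3 = 0 has no rational roots; quadratic formula: x = (-2 ± √76)/12.
  ⇒ x = -sqrt(19)/6 - 1/6 ≈ -0.8931, -1/6 + sqrt(19)/6 ≈ 0.5598

f''(x) = 2*(-6*x^3 - 2*x^2 + 9*x + 1)*exp(-x^2)
Second-derivative test at each critical point:
  f''(-0.8931) = -3.9261 < 0 → local maximum
  f''(0.5598) = 6.3724 > 0 → local minimum

Critical points: x = -sqrt(19)/6 - 1/6 ≈ -0.8931 (local maximum); x = -1/6 + sqrt(19)/6 ≈ 0.5598 (local minimum)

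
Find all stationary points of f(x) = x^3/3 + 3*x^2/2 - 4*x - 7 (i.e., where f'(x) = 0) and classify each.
f'(x) = x^2 + 3*x - 4

Solve f'(x) = 0:
  Factor: x^2 + 3*x - 4 = (x - 1)*(x + 4) = 0.
  ⇒ x = -4, 1

f''(x) = 2*x + 3
Second-derivative test at each critical point:
  f''(-4) = -5 < 0 → local maximum
  f''(1) = 5 > 0 → local minimum

Critical points: x = -4 (local maximum); x = 1 (local minimum)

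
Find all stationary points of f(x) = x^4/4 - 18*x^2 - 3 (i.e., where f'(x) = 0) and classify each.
f'(x) = x*(x^2 - 36)

Solve f'(x) = 0:
  Factor: x^3 - 36*x = x*(x - 6)*(x + 6) = 0.
  ⇒ x = -6, 0, 6

f''(x) = 3*x^2 - 36
Second-derivative test at each critical point:
  f''(-6) = 72 > 0 → local minimum
  f''(0) = -36 < 0 → local maximum
  f''(6) = 72 > 0 → local minimum

Critical points: x = -6 (local minimum); x = 0 (local maximum); x = 6 (local minimum)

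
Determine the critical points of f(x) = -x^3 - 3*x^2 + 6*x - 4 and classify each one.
f'(x) = -3*x^2 - 6*x + 6

Solve f'(x) = 0:
  Factor: -3*x^2 - 6*x + 6 = -3*(x^2 + 2*x - 2); x^2 + 2*x - 2 = 0 has no rational roots; quadratic formula: x = (-2 ± √12)/2.
  ⇒ x = -sqrt(3) - 1 ≈ -2.7321, -1 + sqrt(3) ≈ 0.7321

f''(x) = -6*x - 6
Second-derivative test at each critical point:
  f''(-2.7321) = 10.3923 > 0 → local minimum
  f''(0.7321) = -10.3923 < 0 → local maximum

Critical points: x = -sqrt(3) - 1 ≈ -2.7321 (local minimum); x = -1 + sqrt(3) ≈ 0.7321 (local maximum)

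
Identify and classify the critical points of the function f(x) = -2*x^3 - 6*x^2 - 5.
f'(x) = 6*x*(-x - 2)

Solve f'(x) = 0:
  Factor: -6*x^2 - 12*x = -6*x*(x + 2) = 0.
  ⇒ x = -2, 0

f''(x) = -12*x - 12
Second-derivative test at each critical point:
  f''(-2) = 12 > 0 → local minimum
  f''(0) = -12 < 0 → local maximum

Critical points: x = -2 (local minimum); x = 0 (local maximum)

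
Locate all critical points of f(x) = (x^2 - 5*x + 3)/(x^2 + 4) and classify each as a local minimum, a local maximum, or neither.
f'(x) = (5*x^2 + 2*x - 20)/(x^4 + 8*x^2 + 16)

Solve f'(x) = 0:
  f'(x) = (5*x^2 + 2*x - 20)/(x^2 + 4)^2; the denominator is positive wherever f is defined, so f'(x) = 0 ⇔ 5*x^2 + 2*x - 20 = 0.
  5*x^2 + 2*x - 20 = 0 has no rational roots; quadratic formula: x = (-2 ± √404)/10.
  ⇒ x = -sqrt(101)/5 - 1/5 ≈ -2.2100, -1/5 + sqrt(101)/5 ≈ 1.8100

f''(x) = 2*(-5*x^3 - 3*x^2 + 60*x + 4)/(x^6 + 12*x^4 + 48*x^2 + 64)
Second-derivative test at each critical point:
  f''(-2.2100) = -0.2547 < 0 → local maximum
  f''(1.8100) = 0.3797 > 0 → local minimum

Critical points: x = -sqrt(101)/5 - 1/5 ≈ -2.2100 (local maximum); x = -1/5 + sqrt(101)/5 ≈ 1.8100 (local minimum)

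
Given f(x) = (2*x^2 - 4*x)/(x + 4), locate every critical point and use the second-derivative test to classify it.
f'(x) = 2*(x^2 + 8*x - 8)/(x^2 + 8*x + 16)

Solve f'(x) = 0:
  f'(x) = 2*(x^2 + 8*x - 8)/(x + 4)^2; the denominator is positive wherever f is defined, so f'(x) = 0 ⇔ 2*x^2 + 16*x - 16 = 0.
  Factor: 2*x^2 + 16*x - 16 = 2*(x^2 + 8*x - 8); x^2 + 8*x - 8 = 0 has no rational roots; quadratic formula: x = (-8 ± √96)/2.
  ⇒ x = -2*sqrt(6) - 4 ≈ -8.8990, -4 + 2*sqrt(6) ≈ 0.8990

f''(x) = 96/(x^3 + 12*x^2 + 48*x + 64)
Second-derivative test at each critical point:
  f''(-8.8990) = -0.8165 < 0 → local maximum
  f''(0.8990) = 0.8165 > 0 → local minimum

Critical points: x = -2*sqrt(6) - 4 ≈ -8.8990 (local maximum); x = -4 + 2*sqrt(6) ≈ 0.8990 (local minimum)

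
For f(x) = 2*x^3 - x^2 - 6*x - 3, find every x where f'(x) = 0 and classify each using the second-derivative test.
f'(x) = 6*x^2 - 2*x - 6

Solve f'(x) = 0:
  Factor: 6*x^2 - 2*x - 6 = 2*(3*x^2 - x - 3); 3*x^2 - x - 3 = 0 has no rational roots; quadratic formula: x = (1 ± √37)/6.
  ⇒ x = 1/6 - sqrt(37)/6 ≈ -0.8471, 1/6 + sqrt(37)/6 ≈ 1.1805

f''(x) = 12*x - 2
Second-derivative test at each critical point:
  f''(-0.8471) = -12.1655 < 0 → local maximum
  f''(1.1805) = 12.1655 > 0 → local minimum

Critical points: x = 1/6 - sqrt(37)/6 ≈ -0.8471 (local maximum); x = 1/6 + sqrt(37)/6 ≈ 1.1805 (local minimum)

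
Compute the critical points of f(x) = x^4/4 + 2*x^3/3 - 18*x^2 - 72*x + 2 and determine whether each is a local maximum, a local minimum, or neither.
f'(x) = x^3 + 2*x^2 - 36*x - 72

Solve f'(x) = 0:
  Factor: x^3 + 2*x^2 - 36*x - 72 = (x - 6)*(x + 2)*(x + 6) = 0.
  ⇒ x = -6, -2, 6

f''(x) = 3*x^2 + 4*x - 36
Second-derivative test at each critical point:
  f''(-6) = 48 > 0 → local minimum
  f''(-2) = -32 < 0 → local maximum
  f''(6) = 96 > 0 → local minimum

Critical points: x = -6 (local minimum); x = -2 (local maximum); x = 6 (local minimum)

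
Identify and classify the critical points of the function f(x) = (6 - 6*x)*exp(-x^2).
f'(x) = 6*(2*x*(x - 1) - 1)*exp(-x^2)

Solve f'(x) = 0:
  f'(x) = (12*x^2 - 12*x - 6)·exp(-x^2) and exp(-x^2) > 0 for every x, so f'(x) = 0 ⇔ 12*x^2 - 12*x - 6 = 0.
  Factor: 12*x^2 - 12*x - 6 = 6*(2*x^2 - 2*x - 1); 2*x^2 - 2*x - 1 = 0 has no rational roots; quadratic formula: x = (2 ± √12)/4.
  ⇒ x = 1/2 - sqrt(3)/2 ≈ -0.3660, 1/2 + sqrt(3)/2 ≈ 1.3660

f''(x) = 12*(2*x^2*(1 - x) + 3*x - 1)*exp(-x^2)
Second-derivative test at each critical point:
  f''(-0.3660) = -18.1785 < 0 → local maximum
  f''(1.3660) = 3.2162 > 0 → local minimum

Critical points: x = 1/2 - sqrt(3)/2 ≈ -0.3660 (local maximum); x = 1/2 + sqrt(3)/2 ≈ 1.3660 (local minimum)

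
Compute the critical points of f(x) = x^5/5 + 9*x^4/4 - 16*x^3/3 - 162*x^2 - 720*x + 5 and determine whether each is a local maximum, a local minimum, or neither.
f'(x) = x^4 + 9*x^3 - 16*x^2 - 324*x - 720

Solve f'(x) = 0:
  Factor: x^4 + 9*x^3 - 16*x^2 - 324*x - 720 = (x - 6)*(x + 4)*(x + 5)*(x + 6) = 0.
  ⇒ x = -6, -5, -4, 6

f''(x) = 4*x^3 + 27*x^2 - 32*x - 324
Second-derivative test at each critical point:
  f''(-6) = -24 < 0 → local maximum
  f''(-5) = 11 > 0 → local minimum
  f''(-4) = -20 < 0 → local maximum
  f''(6) = 1320 > 0 → local minimum

Critical points: x = -6 (local maximum); x = -5 (local minimum); x = -4 (local maximum); x = 6 (local minimum)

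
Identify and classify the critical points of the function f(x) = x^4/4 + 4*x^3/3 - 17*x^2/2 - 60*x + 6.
f'(x) = x^3 + 4*x^2 - 17*x - 60

Solve f'(x) = 0:
  Factor: x^3 + 4*x^2 - 17*x - 60 = (x - 4)*(x + 3)*(x + 5) = 0.
  ⇒ x = -5, -3, 4

f''(x) = 3*x^2 + 8*x - 17
Second-derivative test at each critical point:
  f''(-5) = 18 > 0 → local minimum
  f''(-3) = -14 < 0 → local maximum
  f''(4) = 63 > 0 → local minimum

Critical points: x = -5 (local minimum); x = -3 (local maximum); x = 4 (local minimum)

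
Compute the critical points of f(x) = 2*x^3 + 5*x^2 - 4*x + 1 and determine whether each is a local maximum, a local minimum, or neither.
f'(x) = 6*x^2 + 10*x - 4

Solve f'(x) = 0:
  Factor: 6*x^2 + 10*x - 4 = 2*(x + 2)*(3*x - 1) = 0.
  ⇒ x = -2, 1/3

f''(x) = 12*x + 10
Second-derivative test at each critical point:
  f''(-2) = -14 < 0 → local maximum
  f''(1/3) = 14 > 0 → local minimum

Critical points: x = -2 (local maximum); x = 1/3 (local minimum)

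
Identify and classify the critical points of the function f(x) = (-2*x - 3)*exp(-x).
f'(x) = (2*x + 1)*exp(-x)

Solve f'(x) = 0:
  f'(x) = (2*x + 1)·exp(-x) and exp(-x) > 0 for every x, so f'(x) = 0 ⇔ 2*x + 1 = 0.
  2*x + 1 = 0.
  ⇒ x = -1/2

f''(x) = (1 - 2*x)*exp(-x)
Second-derivative test at each critical point:
  f''(-1/2) = 3.2974 > 0 → local minimum

Critical points: x = -1/2 (local minimum)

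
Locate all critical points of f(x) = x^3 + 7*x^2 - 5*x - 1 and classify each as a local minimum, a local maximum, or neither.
f'(x) = 3*x^2 + 14*x - 5

Solve f'(x) = 0:
  Factor: 3*x^2 + 14*x - 5 = (x + 5)*(3*x - 1) = 0.
  ⇒ x = -5, 1/3

f''(x) = 6*x + 14
Second-derivative test at each critical point:
  f''(-5) = -16 < 0 → local maximum
  f''(1/3) = 16 > 0 → local minimum

Critical points: x = -5 (local maximum); x = 1/3 (local minimum)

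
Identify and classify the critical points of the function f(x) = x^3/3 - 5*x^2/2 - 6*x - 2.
f'(x) = x^2 - 5*x - 6

Solve f'(x) = 0:
  Factor: x^2 - 5*x - 6 = (x - 6)*(x + 1) = 0.
  ⇒ x = -1, 6

f''(x) = 2*x - 5
Second-derivative test at each critical point:
  f''(-1) = -7 < 0 → local maximum
  f''(6) = 7 > 0 → local minimum

Critical points: x = -1 (local maximum); x = 6 (local minimum)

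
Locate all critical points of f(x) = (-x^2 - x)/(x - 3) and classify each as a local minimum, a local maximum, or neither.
f'(x) = (-x^2 + 6*x + 3)/(x^2 - 6*x + 9)

Solve f'(x) = 0:
  f'(x) = -(x^2 - 6*x - 3)/(x - 3)^2; the denominator is positive wherever f is defined, so f'(x) = 0 ⇔ -x^2 + 6*x + 3 = 0.
  x^2 - 6*x - 3 = 0 has no rational roots; quadratic formula: x = (6 ± √48)/2.
  ⇒ x = 3 - 2*sqrt(3) ≈ -0.4641, 3 + 2*sqrt(3) ≈ 6.4641

f''(x) = -24/(x^3 - 9*x^2 + 27*x - 27)
Second-derivative test at each critical point:
  f''(-0.4641) = 0.5774 > 0 → local minimum
  f''(6.4641) = -0.5774 < 0 → local maximum

Critical points: x = 3 - 2*sqrt(3) ≈ -0.4641 (local minimum); x = 3 + 2*sqrt(3) ≈ 6.4641 (local maximum)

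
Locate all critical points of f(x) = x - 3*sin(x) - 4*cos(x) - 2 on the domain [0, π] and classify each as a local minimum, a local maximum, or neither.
f'(x) = 4*sin(x) - 3*cos(x) + 1

Solve f'(x) = 0 on [0, π]:
  f'(x) = 0 ⇔ 4*sin(x) - 3*cos(x) = -1. Write the left side as R·cos(x + φ) with R = √((-3)² + (-4)²) = 5, cos φ = -3/5, sin φ = -4/5; then cos(x + φ) = -1/5. Solve for x and keep the solutions lying in [0, π].
  ⇒ x = atan((-4 + 6*sqrt(6))/(3 + 8*sqrt(6))) ≈ 0.4421

f''(x) = 3*sin(x) + 4*cos(x)
Second-derivative test at each critical point:
  f''(0.4421) = 4.8990 > 0 → local minimum

Critical points: x = atan((-4 + 6*sqrt(6))/(3 + 8*sqrt(6))) ≈ 0.4421 (local minimum)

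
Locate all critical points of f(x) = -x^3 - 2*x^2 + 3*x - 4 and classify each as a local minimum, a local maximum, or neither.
f'(x) = -3*x^2 - 4*x + 3

Solve f'(x) = 0:
  3*x^2 + 4*x - 3 = 0 has no rational roots; quadratic formula: x = (-4 ± √52)/6.
  ⇒ x = -sqrt(13)/3 - 2/3 ≈ -1.8685, -2/3 + sqrt(13)/3 ≈ 0.5352

f''(x) = -6*x - 4
Second-derivative test at each critical point:
  f''(-1.8685) = 7.2111 > 0 → local minimum
  f''(0.5352) = -7.2111 < 0 → local maximum

Critical points: x = -sqrt(13)/3 - 2/3 ≈ -1.8685 (local minimum); x = -2/3 + sqrt(13)/3 ≈ 0.5352 (local maximum)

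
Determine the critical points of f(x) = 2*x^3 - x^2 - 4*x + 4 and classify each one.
f'(x) = 6*x^2 - 2*x - 4

Solve f'(x) = 0:
  Factor: 6*x^2 - 2*x - 4 = 2*(x - 1)*(3*x + 2) = 0.
  ⇒ x = -2/3, 1

f''(x) = 12*x - 2
Second-derivative test at each critical point:
  f''(-2/3) = -10 < 0 → local maximum
  f''(1) = 10 > 0 → local minimum

Critical points: x = -2/3 (local maximum); x = 1 (local minimum)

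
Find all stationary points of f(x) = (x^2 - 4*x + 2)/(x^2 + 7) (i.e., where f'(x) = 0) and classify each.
f'(x) = 2*(2*x^2 + 5*x - 14)/(x^4 + 14*x^2 + 49)

Solve f'(x) = 0:
  f'(x) = 2*(2*x^2 + 5*x - 14)/(x^2 + 7)^2; the denominator is positive wherever f is defined, so f'(x) = 0 ⇔ 4*x^2 + 10*x - 28 = 0.
  Factor: 4*x^2 + 10*x - 28 = 2*(2*x^2 + 5*x - 14); 2*x^2 + 5*x - 14 = 0 has no rational roots; quadratic formula: x = (-5 ± √137)/4.
  ⇒ x = -sqrt(137)/4 - 5/4 ≈ -4.1762, -5/4 + sqrt(137)/4 ≈ 1.6762

f''(x) = 2*(-4*x^3 - 15*x^2 + 84*x + 35)/(x^6 + 21*x^4 + 147*x^2 + 343)
Second-derivative test at each critical point:
  f''(-4.1762) = -0.0392 < 0 → local maximum
  f''(1.6762) = 0.2433 > 0 → local minimum

Critical points: x = -sqrt(137)/4 - 5/4 ≈ -4.1762 (local maximum); x = -5/4 + sqrt(137)/4 ≈ 1.6762 (local minimum)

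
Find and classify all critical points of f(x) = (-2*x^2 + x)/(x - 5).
f'(x) = (-2*x^2 + 20*x - 5)/(x^2 - 10*x + 25)

Solve f'(x) = 0:
  f'(x) = -(2*x^2 - 20*x + 5)/(x - 5)^2; the denominator is positive wherever f is defined, so f'(x) = 0 ⇔ -2*x^2 + 20*x - 5 = 0.
  2*x^2 - 20*x + 5 = 0 has no rational roots; quadratic formula: x = (20 ± √360)/4.
  ⇒ x = 5 - 3*sqrt(10)/2 ≈ 0.2566, 3*sqrt(10)/2 + 5 ≈ 9.7434

f''(x) = -90/(x^3 - 15*x^2 + 75*x - 125)
Second-derivative test at each critical point:
  f''(0.2566) = 0.8433 > 0 → local minimum
  f''(9.7434) = -0.8433 < 0 → local maximum

Critical points: x = 5 - 3*sqrt(10)/2 ≈ 0.2566 (local minimum); x = 3*sqrt(10)/2 + 5 ≈ 9.7434 (local maximum)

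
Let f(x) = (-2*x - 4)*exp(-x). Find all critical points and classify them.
f'(x) = 2*(x + 1)*exp(-x)

Solve f'(x) = 0:
  f'(x) = (2*x + 2)·exp(-x) and exp(-x) > 0 for every x, so f'(x) = 0 ⇔ 2*x + 2 = 0.
  Factor: 2*x + 2 = 2*(x + 1) = 0.
  ⇒ x = -1

f''(x) = -2*x*exp(-x)
Second-derivative test at each critical point:
  f''(-1) = 5.4366 > 0 → local minimum

Critical points: x = -1 (local minimum)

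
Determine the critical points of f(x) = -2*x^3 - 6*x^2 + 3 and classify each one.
f'(x) = 6*x*(-x - 2)

Solve f'(x) = 0:
  Factor: -6*x^2 - 12*x = -6*x*(x + 2) = 0.
  ⇒ x = -2, 0

f''(x) = -12*x - 12
Second-derivative test at each critical point:
  f''(-2) = 12 > 0 → local minimum
  f''(0) = -12 < 0 → local maximum

Critical points: x = -2 (local minimum); x = 0 (local maximum)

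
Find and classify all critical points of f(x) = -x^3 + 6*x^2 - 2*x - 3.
f'(x) = -3*x^2 + 12*x - 2

Solve f'(x) = 0:
  3*x^2 - 12*x + 2 = 0 has no rational roots; quadratic formula: x = (12 ± √120)/6.
  ⇒ x = 2 - sqrt(30)/3 ≈ 0.1743, sqrt(30)/3 + 2 ≈ 3.8257

f''(x) = 12 - 6*x
Second-derivative test at each critical point:
  f''(0.1743) = 10.9545 > 0 → local minimum
  f''(3.8257) = -10.9545 < 0 → local maximum

Critical points: x = 2 - sqrt(30)/3 ≈ 0.1743 (local minimum); x = sqrt(30)/3 + 2 ≈ 3.8257 (local maximum)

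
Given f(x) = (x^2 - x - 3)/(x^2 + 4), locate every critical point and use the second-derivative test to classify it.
f'(x) = (x^2 + 14*x - 4)/(x^4 + 8*x^2 + 16)

Solve f'(x) = 0:
  f'(x) = (x^2 + 14*x - 4)/(x^2 + 4)^2; the denominator is positive wherever f is defined, so f'(x) = 0 ⇔ x^2 + 14*x - 4 = 0.
  x^2 + 14*x - 4 = 0 has no rational roots; quadratic formula: x = (-14 ± √212)/2.
  ⇒ x = -sqrt(53) - 7 ≈ -14.2801, -7 + sqrt(53) ≈ 0.2801

f''(x) = 2*(-x^3 - 21*x^2 + 12*x + 28)/(x^6 + 12*x^4 + 48*x^2 + 64)
Second-derivative test at each critical point:
  f''(-14.2801) = -3.368e-04 < 0 → local maximum
  f''(0.2801) = 0.8753 > 0 → local minimum

Critical points: x = -sqrt(53) - 7 ≈ -14.2801 (local maximum); x = -7 + sqrt(53) ≈ 0.2801 (local minimum)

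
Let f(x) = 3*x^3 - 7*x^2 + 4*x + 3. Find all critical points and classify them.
f'(x) = 9*x^2 - 14*x + 4

Solve f'(x) = 0:
  9*x^2 - 14*x + 4 = 0 has no rational roots; quadratic formula: x = (14 ± √52)/18.
  ⇒ x = 7/9 - sqrt(13)/9 ≈ 0.3772, sqrt(13)/9 + 7/9 ≈ 1.1784

f''(x) = 18*x - 14
Second-derivative test at each critical point:
  f''(0.3772) = -7.2111 < 0 → local maximum
  f''(1.1784) = 7.2111 > 0 → local minimum

Critical points: x = 7/9 - sqrt(13)/9 ≈ 0.3772 (local maximum); x = sqrt(13)/9 + 7/9 ≈ 1.1784 (local minimum)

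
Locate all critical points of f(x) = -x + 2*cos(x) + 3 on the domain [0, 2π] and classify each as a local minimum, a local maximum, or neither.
f'(x) = -2*sin(x) - 1

Solve f'(x) = 0 on [0, 2π]:
  f'(x) = 0 ⇔ sin(x) = -1/2, i.e. x = arcsin(-1/2) + 2nπ or x = π − arcsin(-1/2) + 2nπ; keep the solutions lying in [0, 2π].
  ⇒ x = 7*pi/6 ≈ 3.6652, 11*pi/6 ≈ 5.7596

f''(x) = -2*cos(x)
Second-derivative test at each critical point:
  f''(3.6652) = 1.7321 > 0 → local minimum
  f''(5.7596) = -1.7321 < 0 → local maximum

Critical points: x = 7*pi/6 ≈ 3.6652 (local minimum); x = 11*pi/6 ≈ 5.7596 (local maximum)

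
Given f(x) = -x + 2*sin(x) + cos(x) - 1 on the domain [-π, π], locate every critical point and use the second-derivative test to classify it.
f'(x) = -sin(x) + 2*cos(x) - 1

Solve f'(x) = 0 on [-π, π]:
  f'(x) = 0 ⇔ -sin(x) + 2*cos(x) = 1. Write the left side as R·cos(x + φ) with R = √(2² + 1²) = sqrt(5), cos φ = 2*sqrt(5)/5, sin φ = sqrt(5)/5; then cos(x + φ) = sqrt(5)/5. Solve for x and keep the solutions lying in [-π, π].
  ⇒ x = -pi/2 ≈ -1.5708, atan(3/4) ≈ 0.6435

f''(x) = -2*sin(x) - cos(x)
Second-derivative test at each critical point:
  f''(-1.5708) = 2 > 0 → local minimum
  f''(0.6435) = -2 < 0 → local maximum

Critical points: x = -pi/2 ≈ -1.5708 (local minimum); x = atan(3/4) ≈ 0.6435 (local maximum)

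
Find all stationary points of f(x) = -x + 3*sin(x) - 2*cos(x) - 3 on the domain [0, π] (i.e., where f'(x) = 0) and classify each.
f'(x) = 2*sin(x) + 3*cos(x) - 1

Solve f'(x) = 0 on [0, π]:
  f'(x) = 0 ⇔ 2*sin(x) + 3*cos(x) = 1. Write the left side as R·cos(x + φ) with R = √(3² + (-2)²) = sqrt(13), cos φ = 3*sqrt(13)/13, sin φ = -2*sqrt(13)/13; then cos(x + φ) = sqrt(13)/13. Solve for x and keep the solutions lying in [0, π].
  ⇒ x = atan((2 + 6*sqrt(3))/(3 - 4*sqrt(3))) + pi ≈ 1.8778

f''(x) = -3*sin(x) + 2*cos(x)
Second-derivative test at each critical point:
  f''(1.8778) = -3.4641 < 0 → local maximum

Critical points: x = atan((2 + 6*sqrt(3))/(3 - 4*sqrt(3))) + pi ≈ 1.8778 (local maximum)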